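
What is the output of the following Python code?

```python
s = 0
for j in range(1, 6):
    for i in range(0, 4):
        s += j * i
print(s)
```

90

j=1,i=0: s = 0+0 = 0
j=1,i=1: s = 0+1 = 1
j=1,i=2: s = 1+2 = 3
j=1,i=3: s = 3+3 = 6
j=2,i=0: s = 6+0 = 6
j=2,i=1: s = 6+2 = 8
j=2,i=2: s = 8+4 = 12
j=2,i=3: s = 12+6 = 18
j=3,i=0: s = 18+0 = 18
j=3,i=1: s = 18+3 = 21
j=3,i=2: s = 21+6 = 27
j=3,i=3: s = 27+9 = 36
j=4,i=0: s = 36+0 = 36
j=4,i=1: s = 36+4 = 40
j=4,i=2: s = 40+8 = 48
j=4,i=3: s = 48+12 = 60
j=5,i=0: s = 60+0 = 60
j=5,i=1: s = 60+5 = 65
j=5,i=2: s = 65+10 = 75
j=5,i=3: s = 75+15 = 90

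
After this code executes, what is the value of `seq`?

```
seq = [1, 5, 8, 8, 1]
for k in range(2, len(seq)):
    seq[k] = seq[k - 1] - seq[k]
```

[1, 5, -3, -11, -12]

k=2: seq[2] = 5-8 = -3 → [1, 5, -3, 8, 1]
k=3: seq[3] = (-3)-8 = -11 → [1, 5, -3, -11, 1]
k=4: seq[4] = (-11)-1 = -12 → [1, 5, -3, -11, -12]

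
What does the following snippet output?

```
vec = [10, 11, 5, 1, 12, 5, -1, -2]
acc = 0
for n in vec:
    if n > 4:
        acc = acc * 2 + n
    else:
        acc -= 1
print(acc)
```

n=10: >4, acc = 0*2+10 = 10
n=11: >4, acc = 10*2+11 = 31
n=5: >4, acc = 31*2+5 = 67
n=1: not >4, acc = 67-1 = 66
n=12: >4, acc = 66*2+12 = 144
n=5: >4, acc = 144*2+5 = 293
n=-1: not >4, acc = 293-1 = 292
n=-2: not >4, acc = 292-1 = 291

291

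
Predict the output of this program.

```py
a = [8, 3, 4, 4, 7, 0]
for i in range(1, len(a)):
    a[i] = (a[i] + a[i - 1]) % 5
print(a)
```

[8, 1, 0, 4, 1, 1]

i=1: a[1] = (3+8)%5 = 1 → [8, 1, 4, 4, 7, 0]
i=2: a[2] = (4+1)%5 = 0 → [8, 1, 0, 4, 7, 0]
i=3: a[3] = (4+0)%5 = 4 → [8, 1, 0, 4, 7, 0]
i=4: a[4] = (7+4)%5 = 1 → [8, 1, 0, 4, 1, 0]
i=5: a[5] = (0+1)%5 = 1 → [8, 1, 0, 4, 1, 1]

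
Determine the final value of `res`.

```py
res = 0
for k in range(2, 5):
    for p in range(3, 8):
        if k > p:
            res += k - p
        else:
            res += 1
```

k=2,p=3: not 2>3, res = 0+1 = 1
k=2,p=4: not 2>4, res = 1+1 = 2
k=2,p=5: not 2>5, res = 2+1 = 3
k=2,p=6: not 2>6, res = 3+1 = 4
k=2,p=7: not 2>7, res = 4+1 = 5
k=3,p=3: not 3>3, res = 5+1 = 6
k=3,p=4: not 3>4, res = 6+1 = 7
k=3,p=5: not 3>5, res = 7+1 = 8
k=3,p=6: not 3>6, res = 8+1 = 9
k=3,p=7: not 3>7, res = 9+1 = 10
k=4,p=3: 4>3, res = 10+1 = 11
k=4,p=4: not 4>4, res = 11+1 = 12
k=4,p=5: not 4>5, res = 12+1 = 13
k=4,p=6: not 4>6, res = 13+1 = 14
k=4,p=7: not 4>7, res = 14+1 = 15

15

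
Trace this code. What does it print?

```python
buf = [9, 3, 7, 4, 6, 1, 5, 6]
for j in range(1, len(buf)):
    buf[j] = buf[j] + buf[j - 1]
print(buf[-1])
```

j=1: buf[1] = 3+9 = 12 → [9, 12, 7, 4, 6, 1, 5, 6]
j=2: buf[2] = 7+12 = 19 → [9, 12, 19, 4, 6, 1, 5, 6]
j=3: buf[3] = 4+19 = 23 → [9, 12, 19, 23, 6, 1, 5, 6]
j=4: buf[4] = 6+23 = 29 → [9, 12, 19, 23, 29, 1, 5, 6]
j=5: buf[5] = 1+29 = 30 → [9, 12, 19, 23, 29, 30, 5, 6]
j=6: buf[6] = 5+30 = 35 → [9, 12, 19, 23, 29, 30, 35, 6]
j=7: buf[7] = 6+35 = 41 → [9, 12, 19, 23, 29, 30, 35, 41]

41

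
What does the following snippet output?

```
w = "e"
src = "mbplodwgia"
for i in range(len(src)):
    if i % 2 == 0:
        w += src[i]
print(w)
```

i=0: add 'm' → 'em'
i=1: skip
i=2: add 'p' → 'emp'
i=3: skip
i=4: add 'o' → 'empo'
i=5: skip
i=6: add 'w' → 'empow'
i=7: skip
i=8: add 'i' → 'empowi'
i=9: skip

empowi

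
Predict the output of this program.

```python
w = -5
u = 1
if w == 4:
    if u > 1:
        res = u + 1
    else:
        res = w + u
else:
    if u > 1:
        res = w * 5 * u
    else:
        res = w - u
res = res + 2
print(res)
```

w=-5, u=1
w == 4 is False; u > 1 is False
→ res = w - u = -6
res = (-6)+2 = -4

-4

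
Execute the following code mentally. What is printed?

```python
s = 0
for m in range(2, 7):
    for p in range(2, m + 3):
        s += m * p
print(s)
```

m=2,p=2: s = 0+4 = 4
m=2,p=3: s = 4+6 = 10
m=2,p=4: s = 10+8 = 18
m=3,p=2: s = 18+6 = 24
m=3,p=3: s = 24+9 = 33
m=3,p=4: s = 33+12 = 45
m=3,p=5: s = 45+15 = 60
m=4,p=2: s = 60+8 = 68
m=4,p=3: s = 68+12 = 80
m=4,p=4: s = 80+16 = 96
m=4,p=5: s = 96+20 = 116
m=4,p=6: s = 116+24 = 140
m=5,p=2: s = 140+10 = 150
m=5,p=3: s = 150+15 = 165
m=5,p=4: s = 165+20 = 185
m=5,p=5: s = 185+25 = 210
m=5,p=6: s = 210+30 = 240
m=5,p=7: s = 240+35 = 275
m=6,p=2: s = 275+12 = 287
m=6,p=3: s = 287+18 = 305
m=6,p=4: s = 305+24 = 329
m=6,p=5: s = 329+30 = 359
m=6,p=6: s = 359+36 = 395
m=6,p=7: s = 395+42 = 437
m=6,p=8: s = 437+48 = 485

485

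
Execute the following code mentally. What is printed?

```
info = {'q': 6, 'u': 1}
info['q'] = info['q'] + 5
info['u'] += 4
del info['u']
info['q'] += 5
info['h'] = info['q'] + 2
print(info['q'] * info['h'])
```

info['q'] = info['q']+5 = 11 → {'q': 11, 'u': 1}
info['u'] = 1+4 = 5 → {'q': 11, 'u': 5}
del 'u' → {'q': 11}
info['q'] = 11+5 = 16 → {'q': 16}
info['h'] = info['q']+2 = 18 → {'q': 16, 'h': 18}
info['q']*info['h'] = 16*18 = 288

288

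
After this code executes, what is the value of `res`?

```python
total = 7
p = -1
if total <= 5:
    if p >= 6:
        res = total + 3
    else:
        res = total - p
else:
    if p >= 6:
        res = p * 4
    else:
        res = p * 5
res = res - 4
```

-9

total=7, p=-1
total <= 5 is False; p >= 6 is False
→ res = p * 5 = -5
res = (-5)-4 = -9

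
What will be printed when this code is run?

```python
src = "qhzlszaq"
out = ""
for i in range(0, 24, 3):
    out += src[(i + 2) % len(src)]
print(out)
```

i=0: add src[2]='z' → 'z'
i=3: add src[5]='z' → 'zz'
i=6: add src[0]='q' → 'zzq'
i=9: add src[3]='l' → 'zzql'
i=12: add src[6]='a' → 'zzqla'
i=15: add src[1]='h' → 'zzqlah'
i=18: add src[4]='s' → 'zzqlahs'
i=21: add src[7]='q' → 'zzqlahsq'

zzqlahsq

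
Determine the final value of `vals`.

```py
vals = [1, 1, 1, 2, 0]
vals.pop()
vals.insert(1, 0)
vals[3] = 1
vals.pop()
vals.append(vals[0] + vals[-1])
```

pop() removes 0 → [1, 1, 1, 2]
insert 0 at 1 → [1, 0, 1, 1, 2]
vals[3] = 1 → [1, 0, 1, 1, 2]
pop() removes 2 → [1, 0, 1, 1]
append vals[0]+vals[-1] = 1+1 = 2 → [1, 0, 1, 1, 2]

[1, 0, 1, 1, 2]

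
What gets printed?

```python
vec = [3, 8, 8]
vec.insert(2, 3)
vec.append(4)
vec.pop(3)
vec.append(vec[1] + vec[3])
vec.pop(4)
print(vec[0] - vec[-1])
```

-1

insert 3 at 2 → [3, 8, 3, 8]
append 4 → [3, 8, 3, 8, 4]
pop(3) removes 8 → [3, 8, 3, 4]
append vec[1]+vec[3] = 8+4 = 12 → [3, 8, 3, 4, 12]
pop(4) removes 12 → [3, 8, 3, 4]
vec[0]-vec[-1] = 3-4 = -1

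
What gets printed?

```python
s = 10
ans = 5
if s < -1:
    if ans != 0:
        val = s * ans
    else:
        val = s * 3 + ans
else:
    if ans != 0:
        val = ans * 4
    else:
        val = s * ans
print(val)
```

s=10, ans=5
s < -1 is False; ans != 0 is True
→ val = ans * 4 = 20

20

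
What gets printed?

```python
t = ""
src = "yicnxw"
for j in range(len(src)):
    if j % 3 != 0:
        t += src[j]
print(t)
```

icxw

j=0: skip
j=1: add 'i' → 'i'
j=2: add 'c' → 'ic'
j=3: skip
j=4: add 'x' → 'icx'
j=5: add 'w' → 'icxw'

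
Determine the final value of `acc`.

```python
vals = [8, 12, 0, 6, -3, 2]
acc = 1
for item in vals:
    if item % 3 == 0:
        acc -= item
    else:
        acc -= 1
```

-16

item=8: not %3==0, acc = 1-1 = 0
item=12: %3==0, acc = 0-12 = -12
item=0: %3==0, acc = (-12)-0 = -12
item=6: %3==0, acc = (-12)-6 = -18
item=-3: %3==0, acc = (-18)-(-3) = -15
item=2: not %3==0, acc = (-15)-1 = -16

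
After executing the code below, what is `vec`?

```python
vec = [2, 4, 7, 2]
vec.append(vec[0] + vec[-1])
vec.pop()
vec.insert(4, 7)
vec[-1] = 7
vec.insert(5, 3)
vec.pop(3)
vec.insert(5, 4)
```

append vec[0]+vec[-1] = 2+2 = 4 → [2, 4, 7, 2, 4]
pop() removes 4 → [2, 4, 7, 2]
insert 7 at 4 → [2, 4, 7, 2, 7]
vec[-1] = 7 → [2, 4, 7, 2, 7]
insert 3 at 5 → [2, 4, 7, 2, 7, 3]
pop(3) removes 2 → [2, 4, 7, 7, 3]
insert 4 at 5 → [2, 4, 7, 7, 3, 4]

[2, 4, 7, 7, 3, 4]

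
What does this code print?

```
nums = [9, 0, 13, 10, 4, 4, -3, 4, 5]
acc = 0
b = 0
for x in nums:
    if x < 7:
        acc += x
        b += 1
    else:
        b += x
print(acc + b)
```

52

x=9: not <7; b=9
x=0: <7, acc = 0+0 = 0; b=10
x=13: not <7; b=23
x=10: not <7; b=33
x=4: <7, acc = 0+4 = 4; b=34
x=4: <7, acc = 4+4 = 8; b=35
x=-3: <7, acc = 8+(-3) = 5; b=36
x=4: <7, acc = 5+4 = 9; b=37
x=5: <7, acc = 9+5 = 14; b=38
acc+b = 14+38 = 52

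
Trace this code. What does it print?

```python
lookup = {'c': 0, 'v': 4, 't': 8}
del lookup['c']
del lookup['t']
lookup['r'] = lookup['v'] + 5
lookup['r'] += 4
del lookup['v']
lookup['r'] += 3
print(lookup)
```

{'r': 16}

del 'c' → {'v': 4, 't': 8}
del 't' → {'v': 4}
lookup['r'] = lookup['v']+5 = 9 → {'v': 4, 'r': 9}
lookup['r'] = 9+4 = 13 → {'v': 4, 'r': 13}
del 'v' → {'r': 13}
lookup['r'] = 13+3 = 16 → {'r': 16}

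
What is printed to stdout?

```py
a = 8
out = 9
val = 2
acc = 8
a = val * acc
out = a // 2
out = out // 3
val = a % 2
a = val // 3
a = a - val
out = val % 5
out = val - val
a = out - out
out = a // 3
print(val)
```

0

a = 2*8 = 16
out = 16//2 = 8
out = 8//3 = 2
val = 16%2 = 0
a = 0//3 = 0
a = 0-0 = 0
out = 0%5 = 0
out = 0-0 = 0
a = 0-0 = 0
out = 0//3 = 0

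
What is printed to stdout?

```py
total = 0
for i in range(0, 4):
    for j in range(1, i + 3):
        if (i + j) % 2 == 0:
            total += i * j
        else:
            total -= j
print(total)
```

30

i=0,j=1: odd sum, total = 0-1 = -1
i=0,j=2: even sum, total = (-1)+0 = -1
i=1,j=1: even sum, total = (-1)+1 = 0
i=1,j=2: odd sum, total = 0-2 = -2
i=1,j=3: even sum, total = (-2)+3 = 1
i=2,j=1: odd sum, total = 1-1 = 0
i=2,j=2: even sum, total = 0+4 = 4
i=2,j=3: odd sum, total = 4-3 = 1
i=2,j=4: even sum, total = 1+8 = 9
i=3,j=1: even sum, total = 9+3 = 12
i=3,j=2: odd sum, total = 12-2 = 10
i=3,j=3: even sum, total = 10+9 = 19
i=3,j=4: odd sum, total = 19-4 = 15
i=3,j=5: even sum, total = 15+15 = 30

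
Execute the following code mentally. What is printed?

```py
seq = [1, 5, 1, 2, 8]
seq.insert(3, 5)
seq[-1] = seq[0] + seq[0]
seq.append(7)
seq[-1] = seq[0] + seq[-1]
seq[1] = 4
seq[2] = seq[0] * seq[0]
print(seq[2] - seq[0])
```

0

insert 5 at 3 → [1, 5, 1, 5, 2, 8]
seq[-1] = seq[0]+seq[0] = 1+1 = 2 → [1, 5, 1, 5, 2, 2]
append 7 → [1, 5, 1, 5, 2, 2, 7]
seq[-1] = seq[0]+seq[-1] = 1+7 = 8 → [1, 5, 1, 5, 2, 2, 8]
seq[1] = 4 → [1, 4, 1, 5, 2, 2, 8]
seq[2] = seq[0]*seq[0] = 1*1 = 1 → [1, 4, 1, 5, 2, 2, 8]
seq[2]-seq[0] = 1-1 = 0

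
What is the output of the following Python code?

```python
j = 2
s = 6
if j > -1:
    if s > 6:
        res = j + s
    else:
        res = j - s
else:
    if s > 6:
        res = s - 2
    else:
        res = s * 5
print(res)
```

j=2, s=6
j > -1 is True; s > 6 is False
→ res = j - s = -4

-4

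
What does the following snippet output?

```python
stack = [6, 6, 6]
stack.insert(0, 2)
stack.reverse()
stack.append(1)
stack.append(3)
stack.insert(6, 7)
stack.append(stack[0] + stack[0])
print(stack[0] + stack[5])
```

9

insert 2 at 0 → [2, 6, 6, 6]
reverse → [6, 6, 6, 2]
append 1 → [6, 6, 6, 2, 1]
append 3 → [6, 6, 6, 2, 1, 3]
insert 7 at 6 → [6, 6, 6, 2, 1, 3, 7]
append stack[0]+stack[0] = 6+6 = 12 → [6, 6, 6, 2, 1, 3, 7, 12]
stack[0]+stack[5] = 6+3 = 9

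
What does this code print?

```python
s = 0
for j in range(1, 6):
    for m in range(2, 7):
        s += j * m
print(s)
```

j=1,m=2: s = 0+2 = 2
j=1,m=3: s = 2+3 = 5
j=1,m=4: s = 5+4 = 9
j=1,m=5: s = 9+5 = 14
j=1,m=6: s = 14+6 = 20
j=2,m=2: s = 20+4 = 24
j=2,m=3: s = 24+6 = 30
j=2,m=4: s = 30+8 = 38
j=2,m=5: s = 38+10 = 48
j=2,m=6: s = 48+12 = 60
j=3,m=2: s = 60+6 = 66
j=3,m=3: s = 66+9 = 75
j=3,m=4: s = 75+12 = 87
j=3,m=5: s = 87+15 = 102
j=3,m=6: s = 102+18 = 120
j=4,m=2: s = 120+8 = 128
j=4,m=3: s = 128+12 = 140
j=4,m=4: s = 140+16 = 156
j=4,m=5: s = 156+20 = 176
j=4,m=6: s = 176+24 = 200
j=5,m=2: s = 200+10 = 210
j=5,m=3: s = 210+15 = 225
j=5,m=4: s = 225+20 = 245
j=5,m=5: s = 245+25 = 270
j=5,m=6: s = 270+30 = 300

300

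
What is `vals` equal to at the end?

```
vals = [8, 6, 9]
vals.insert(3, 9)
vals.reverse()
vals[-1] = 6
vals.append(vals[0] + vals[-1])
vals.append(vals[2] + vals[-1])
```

insert 9 at 3 → [8, 6, 9, 9]
reverse → [9, 9, 6, 8]
vals[-1] = 6 → [9, 9, 6, 6]
append vals[0]+vals[-1] = 9+6 = 15 → [9, 9, 6, 6, 15]
append vals[2]+vals[-1] = 6+15 = 21 → [9, 9, 6, 6, 15, 21]

[9, 9, 6, 6, 15, 21]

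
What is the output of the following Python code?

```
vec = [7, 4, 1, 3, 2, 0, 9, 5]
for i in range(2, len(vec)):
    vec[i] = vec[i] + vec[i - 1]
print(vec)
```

[7, 4, 5, 8, 10, 10, 19, 24]

i=2: vec[2] = 1+4 = 5 → [7, 4, 5, 3, 2, 0, 9, 5]
i=3: vec[3] = 3+5 = 8 → [7, 4, 5, 8, 2, 0, 9, 5]
i=4: vec[4] = 2+8 = 10 → [7, 4, 5, 8, 10, 0, 9, 5]
i=5: vec[5] = 0+10 = 10 → [7, 4, 5, 8, 10, 10, 9, 5]
i=6: vec[6] = 9+10 = 19 → [7, 4, 5, 8, 10, 10, 19, 5]
i=7: vec[7] = 5+19 = 24 → [7, 4, 5, 8, 10, 10, 19, 24]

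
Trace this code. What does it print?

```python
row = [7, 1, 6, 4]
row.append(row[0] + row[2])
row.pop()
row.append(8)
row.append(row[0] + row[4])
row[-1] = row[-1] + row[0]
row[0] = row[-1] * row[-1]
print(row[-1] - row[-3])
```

append row[0]+row[2] = 7+6 = 13 → [7, 1, 6, 4, 13]
pop() removes 13 → [7, 1, 6, 4]
append 8 → [7, 1, 6, 4, 8]
append row[0]+row[4] = 7+8 = 15 → [7, 1, 6, 4, 8, 15]
row[-1] = row[-1]+row[0] = 15+7 = 22 → [7, 1, 6, 4, 8, 22]
row[0] = row[-1]*row[-1] = 22*22 = 484 → [484, 1, 6, 4, 8, 22]
row[-1]-row[-3] = 22-4 = 18

18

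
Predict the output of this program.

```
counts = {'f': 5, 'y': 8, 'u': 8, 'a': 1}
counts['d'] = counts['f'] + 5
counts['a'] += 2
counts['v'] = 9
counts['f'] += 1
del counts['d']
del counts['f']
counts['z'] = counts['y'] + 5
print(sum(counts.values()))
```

41

counts['d'] = counts['f']+5 = 10 → {'f': 5, 'y': 8, 'u': 8, 'a': 1, 'd': 10}
counts['a'] = 1+2 = 3 → {'f': 5, 'y': 8, 'u': 8, 'a': 3, 'd': 10}
counts['v'] = 9 → {'f': 5, 'y': 8, 'u': 8, 'a': 3, 'd': 10, 'v': 9}
counts['f'] = 5+1 = 6 → {'f': 6, 'y': 8, 'u': 8, 'a': 3, 'd': 10, 'v': 9}
del 'd' → {'f': 6, 'y': 8, 'u': 8, 'a': 3, 'v': 9}
del 'f' → {'y': 8, 'u': 8, 'a': 3, 'v': 9}
counts['z'] = counts['y']+5 = 13 → {'y': 8, 'u': 8, 'a': 3, 'v': 9, 'z': 13}
sum of values = 41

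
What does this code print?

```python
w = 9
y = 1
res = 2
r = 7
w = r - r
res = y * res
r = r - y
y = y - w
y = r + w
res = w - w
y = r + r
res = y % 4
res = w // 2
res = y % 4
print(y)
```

12

w = 7-7 = 0
res = 1*2 = 2
r = 7-1 = 6
y = 1-0 = 1
y = 6+0 = 6
res = 0-0 = 0
y = 6+6 = 12
res = 12%4 = 0
res = 0//2 = 0
res = 12%4 = 0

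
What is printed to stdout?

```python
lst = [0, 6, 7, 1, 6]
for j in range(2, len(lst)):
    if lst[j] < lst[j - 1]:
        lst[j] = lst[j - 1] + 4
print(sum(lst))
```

39

j=2: 7>=6, unchanged → [0, 6, 7, 1, 6]
j=3: 1<7, lst[3] = 7+4 = 11 → [0, 6, 7, 11, 6]
j=4: 6<11, lst[4] = 11+4 = 15 → [0, 6, 7, 11, 15]
sum = 39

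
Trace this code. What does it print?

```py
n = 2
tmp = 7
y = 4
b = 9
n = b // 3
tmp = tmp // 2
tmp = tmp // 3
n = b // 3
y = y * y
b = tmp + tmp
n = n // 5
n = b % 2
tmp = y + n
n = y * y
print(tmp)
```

16

n = 9//3 = 3
tmp = 7//2 = 3
tmp = 3//3 = 1
n = 9//3 = 3
y = 4*4 = 16
b = 1+1 = 2
n = 3//5 = 0
n = 2%2 = 0
tmp = 16+0 = 16
n = 16*16 = 256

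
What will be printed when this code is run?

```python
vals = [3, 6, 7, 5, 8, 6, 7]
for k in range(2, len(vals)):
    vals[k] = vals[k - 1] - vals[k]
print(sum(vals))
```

-59

k=2: vals[2] = 6-7 = -1 → [3, 6, -1, 5, 8, 6, 7]
k=3: vals[3] = (-1)-5 = -6 → [3, 6, -1, -6, 8, 6, 7]
k=4: vals[4] = (-6)-8 = -14 → [3, 6, -1, -6, -14, 6, 7]
k=5: vals[5] = (-14)-6 = -20 → [3, 6, -1, -6, -14, -20, 7]
k=6: vals[6] = (-20)-7 = -27 → [3, 6, -1, -6, -14, -20, -27]
sum = -59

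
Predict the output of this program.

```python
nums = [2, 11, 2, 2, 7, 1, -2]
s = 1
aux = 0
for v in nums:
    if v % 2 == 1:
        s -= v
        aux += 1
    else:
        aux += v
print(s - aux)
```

v=2: not odd; aux=2
v=11: odd, s = 1-11 = -10; aux=3
v=2: not odd; aux=5
v=2: not odd; aux=7
v=7: odd, s = (-10)-7 = -17; aux=8
v=1: odd, s = (-17)-1 = -18; aux=9
v=-2: not odd; aux=7
s-aux = (-18)-7 = -25

-25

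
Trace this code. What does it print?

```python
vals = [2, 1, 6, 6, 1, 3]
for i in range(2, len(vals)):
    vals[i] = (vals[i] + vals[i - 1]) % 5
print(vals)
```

[2, 1, 2, 3, 4, 2]

i=2: vals[2] = (6+1)%5 = 2 → [2, 1, 2, 6, 1, 3]
i=3: vals[3] = (6+2)%5 = 3 → [2, 1, 2, 3, 1, 3]
i=4: vals[4] = (1+3)%5 = 4 → [2, 1, 2, 3, 4, 3]
i=5: vals[5] = (3+4)%5 = 2 → [2, 1, 2, 3, 4, 2]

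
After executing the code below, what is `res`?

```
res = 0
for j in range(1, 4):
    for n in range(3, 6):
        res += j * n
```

72

j=1,n=3: res = 0+3 = 3
j=1,n=4: res = 3+4 = 7
j=1,n=5: res = 7+5 = 12
j=2,n=3: res = 12+6 = 18
j=2,n=4: res = 18+8 = 26
j=2,n=5: res = 26+10 = 36
j=3,n=3: res = 36+9 = 45
j=3,n=4: res = 45+12 = 57
j=3,n=5: res = 57+15 = 72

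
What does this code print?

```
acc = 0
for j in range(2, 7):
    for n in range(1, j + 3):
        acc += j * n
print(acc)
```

505

j=2,n=1: acc = 0+2 = 2
j=2,n=2: acc = 2+4 = 6
j=2,n=3: acc = 6+6 = 12
j=2,n=4: acc = 12+8 = 20
j=3,n=1: acc = 20+3 = 23
j=3,n=2: acc = 23+6 = 29
j=3,n=3: acc = 29+9 = 38
j=3,n=4: acc = 38+12 = 50
j=3,n=5: acc = 50+15 = 65
j=4,n=1: acc = 65+4 = 69
j=4,n=2: acc = 69+8 = 77
j=4,n=3: acc = 77+12 = 89
j=4,n=4: acc = 89+16 = 105
j=4,n=5: acc = 105+20 = 125
j=4,n=6: acc = 125+24 = 149
j=5,n=1: acc = 149+5 = 154
j=5,n=2: acc = 154+10 = 164
j=5,n=3: acc = 164+15 = 179
j=5,n=4: acc = 179+20 = 199
j=5,n=5: acc = 199+25 = 224
j=5,n=6: acc = 224+30 = 254
j=5,n=7: acc = 254+35 = 289
j=6,n=1: acc = 289+6 = 295
j=6,n=2: acc = 295+12 = 307
j=6,n=3: acc = 307+18 = 325
j=6,n=4: acc = 325+24 = 349
j=6,n=5: acc = 349+30 = 379
j=6,n=6: acc = 379+36 = 415
j=6,n=7: acc = 415+42 = 457
j=6,n=8: acc = 457+48 = 505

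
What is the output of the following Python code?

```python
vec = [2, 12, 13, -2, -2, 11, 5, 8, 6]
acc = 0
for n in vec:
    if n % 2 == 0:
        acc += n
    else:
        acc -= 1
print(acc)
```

n=2: even, acc = 0+2 = 2
n=12: even, acc = 2+12 = 14
n=13: not even, acc = 14-1 = 13
n=-2: even, acc = 13+(-2) = 11
n=-2: even, acc = 11+(-2) = 9
n=11: not even, acc = 9-1 = 8
n=5: not even, acc = 8-1 = 7
n=8: even, acc = 7+8 = 15
n=6: even, acc = 15+6 = 21

21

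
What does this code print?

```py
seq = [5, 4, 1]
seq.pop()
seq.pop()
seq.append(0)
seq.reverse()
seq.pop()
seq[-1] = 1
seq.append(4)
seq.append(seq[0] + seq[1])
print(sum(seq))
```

pop() removes 1 → [5, 4]
pop() removes 4 → [5]
append 0 → [5, 0]
reverse → [0, 5]
pop() removes 5 → [0]
seq[-1] = 1 → [1]
append 4 → [1, 4]
append seq[0]+seq[1] = 1+4 = 5 → [1, 4, 5]
sum = 10

10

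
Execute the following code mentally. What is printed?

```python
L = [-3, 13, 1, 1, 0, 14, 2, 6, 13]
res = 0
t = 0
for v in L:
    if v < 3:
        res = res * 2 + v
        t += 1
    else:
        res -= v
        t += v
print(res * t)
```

-14739

v=-3: <3, res = 0*2+(-3) = -3; t=1
v=13: not <3, res = (-3)-13 = -16; t=14
v=1: <3, res = (-16)*2+1 = -31; t=15
v=1: <3, res = (-31)*2+1 = -61; t=16
v=0: <3, res = (-61)*2+0 = -122; t=17
v=14: not <3, res = (-122)-14 = -136; t=31
v=2: <3, res = (-136)*2+2 = -270; t=32
v=6: not <3, res = (-270)-6 = -276; t=38
v=13: not <3, res = (-276)-13 = -289; t=51
res*t = (-289)*51 = -14739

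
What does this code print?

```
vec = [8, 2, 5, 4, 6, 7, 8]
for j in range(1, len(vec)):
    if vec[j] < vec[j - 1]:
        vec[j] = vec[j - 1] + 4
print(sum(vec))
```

140

j=1: 2<8, vec[1] = 8+4 = 12 → [8, 12, 5, 4, 6, 7, 8]
j=2: 5<12, vec[2] = 12+4 = 16 → [8, 12, 16, 4, 6, 7, 8]
j=3: 4<16, vec[3] = 16+4 = 20 → [8, 12, 16, 20, 6, 7, 8]
j=4: 6<20, vec[4] = 20+4 = 24 → [8, 12, 16, 20, 24, 7, 8]
j=5: 7<24, vec[5] = 24+4 = 28 → [8, 12, 16, 20, 24, 28, 8]
j=6: 8<28, vec[6] = 28+4 = 32 → [8, 12, 16, 20, 24, 28, 32]
sum = 140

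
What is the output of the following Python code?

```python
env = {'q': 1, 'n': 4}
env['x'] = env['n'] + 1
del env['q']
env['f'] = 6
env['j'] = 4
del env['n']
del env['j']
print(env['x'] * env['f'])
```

30

env['x'] = env['n']+1 = 5 → {'q': 1, 'n': 4, 'x': 5}
del 'q' → {'n': 4, 'x': 5}
env['f'] = 6 → {'n': 4, 'x': 5, 'f': 6}
env['j'] = 4 → {'n': 4, 'x': 5, 'f': 6, 'j': 4}
del 'n' → {'x': 5, 'f': 6, 'j': 4}
del 'j' → {'x': 5, 'f': 6}
env['x']*env['f'] = 5*6 = 30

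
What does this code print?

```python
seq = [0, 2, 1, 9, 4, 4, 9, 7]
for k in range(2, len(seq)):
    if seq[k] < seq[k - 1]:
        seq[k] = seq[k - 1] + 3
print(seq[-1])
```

k=2: 1<2, seq[2] = 2+3 = 5 → [0, 2, 5, 9, 4, 4, 9, 7]
k=3: 9>=5, unchanged → [0, 2, 5, 9, 4, 4, 9, 7]
k=4: 4<9, seq[4] = 9+3 = 12 → [0, 2, 5, 9, 12, 4, 9, 7]
k=5: 4<12, seq[5] = 12+3 = 15 → [0, 2, 5, 9, 12, 15, 9, 7]
k=6: 9<15, seq[6] = 15+3 = 18 → [0, 2, 5, 9, 12, 15, 18, 7]
k=7: 7<18, seq[7] = 18+3 = 21 → [0, 2, 5, 9, 12, 15, 18, 21]

21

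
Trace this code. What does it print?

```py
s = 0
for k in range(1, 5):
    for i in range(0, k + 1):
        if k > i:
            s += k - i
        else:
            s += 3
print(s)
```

32

k=1,i=0: 1>0, s = 0+1 = 1
k=1,i=1: not 1>1, s = 1+3 = 4
k=2,i=0: 2>0, s = 4+2 = 6
k=2,i=1: 2>1, s = 6+1 = 7
k=2,i=2: not 2>2, s = 7+3 = 10
k=3,i=0: 3>0, s = 10+3 = 13
k=3,i=1: 3>1, s = 13+2 = 15
k=3,i=2: 3>2, s = 15+1 = 16
k=3,i=3: not 3>3, s = 16+3 = 19
k=4,i=0: 4>0, s = 19+4 = 23
k=4,i=1: 4>1, s = 23+3 = 26
k=4,i=2: 4>2, s = 26+2 = 28
k=4,i=3: 4>3, s = 28+1 = 29
k=4,i=4: not 4>4, s = 29+3 = 32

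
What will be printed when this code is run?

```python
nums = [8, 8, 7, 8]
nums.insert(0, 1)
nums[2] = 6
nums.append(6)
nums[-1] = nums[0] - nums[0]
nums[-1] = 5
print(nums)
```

[1, 8, 6, 7, 8, 5]

insert 1 at 0 → [1, 8, 8, 7, 8]
nums[2] = 6 → [1, 8, 6, 7, 8]
append 6 → [1, 8, 6, 7, 8, 6]
nums[-1] = nums[0]-nums[0] = 1-1 = 0 → [1, 8, 6, 7, 8, 0]
nums[-1] = 5 → [1, 8, 6, 7, 8, 5]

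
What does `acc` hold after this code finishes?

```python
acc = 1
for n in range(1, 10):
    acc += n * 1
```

46

n=1: acc = 1+1*1 = 2
n=2: acc = 2+2*1 = 4
n=3: acc = 4+3*1 = 7
n=4: acc = 7+4*1 = 11
n=5: acc = 11+5*1 = 16
n=6: acc = 16+6*1 = 22
n=7: acc = 22+7*1 = 29
n=8: acc = 29+8*1 = 37
n=9: acc = 37+9*1 = 46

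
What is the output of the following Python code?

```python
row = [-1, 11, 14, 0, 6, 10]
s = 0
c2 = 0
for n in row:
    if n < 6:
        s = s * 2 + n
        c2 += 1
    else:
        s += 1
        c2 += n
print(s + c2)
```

47

n=-1: <6, s = 0*2+(-1) = -1; c2=1
n=11: not <6, s = (-1)+1 = 0; c2=12
n=14: not <6, s = 0+1 = 1; c2=26
n=0: <6, s = 1*2+0 = 2; c2=27
n=6: not <6, s = 2+1 = 3; c2=33
n=10: not <6, s = 3+1 = 4; c2=43
s+c2 = 4+43 = 47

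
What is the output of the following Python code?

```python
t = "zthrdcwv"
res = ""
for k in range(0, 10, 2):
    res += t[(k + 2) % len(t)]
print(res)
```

hdwzh

k=0: add t[2]='h' → 'h'
k=2: add t[4]='d' → 'hd'
k=4: add t[6]='w' → 'hdw'
k=6: add t[0]='z' → 'hdwz'
k=8: add t[2]='h' → 'hdwzh'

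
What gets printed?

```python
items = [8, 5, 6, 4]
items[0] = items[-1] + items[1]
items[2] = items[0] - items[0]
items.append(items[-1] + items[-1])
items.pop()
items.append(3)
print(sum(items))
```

items[0] = items[-1]+items[1] = 4+5 = 9 → [9, 5, 6, 4]
items[2] = items[0]-items[0] = 9-9 = 0 → [9, 5, 0, 4]
append items[-1]+items[-1] = 4+4 = 8 → [9, 5, 0, 4, 8]
pop() removes 8 → [9, 5, 0, 4]
append 3 → [9, 5, 0, 4, 3]
sum = 21

21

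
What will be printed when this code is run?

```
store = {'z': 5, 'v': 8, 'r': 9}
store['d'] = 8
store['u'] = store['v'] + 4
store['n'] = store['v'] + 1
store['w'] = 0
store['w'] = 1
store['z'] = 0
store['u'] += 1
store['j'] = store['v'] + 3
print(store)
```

{'z': 0, 'v': 8, 'r': 9, 'd': 8, 'u': 13, 'n': 9, 'w': 1, 'j': 11}

store['d'] = 8 → {'z': 5, 'v': 8, 'r': 9, 'd': 8}
store['u'] = store['v']+4 = 12 → {'z': 5, 'v': 8, 'r': 9, 'd': 8, 'u': 12}
store['n'] = store['v']+1 = 9 → {'z': 5, 'v': 8, 'r': 9, 'd': 8, 'u': 12, 'n': 9}
store['w'] = 0 → {'z': 5, 'v': 8, 'r': 9, 'd': 8, 'u': 12, 'n': 9, 'w': 0}
store['w'] = 1 → {'z': 5, 'v': 8, 'r': 9, 'd': 8, 'u': 12, 'n': 9, 'w': 1}
store['z'] = 0 → {'z': 0, 'v': 8, 'r': 9, 'd': 8, 'u': 12, 'n': 9, 'w': 1}
store['u'] = 12+1 = 13 → {'z': 0, 'v': 8, 'r': 9, 'd': 8, 'u': 13, 'n': 9, 'w': 1}
store['j'] = store['v']+3 = 11 → {'z': 0, 'v': 8, 'r': 9, 'd': 8, 'u': 13, 'n': 9, 'w': 1, 'j': 11}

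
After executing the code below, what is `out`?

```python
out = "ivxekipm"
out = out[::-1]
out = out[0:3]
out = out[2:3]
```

reverse → 'mpikexvi'
slice [0:3] → 'mpi'
slice [2:3] → 'i'

'i'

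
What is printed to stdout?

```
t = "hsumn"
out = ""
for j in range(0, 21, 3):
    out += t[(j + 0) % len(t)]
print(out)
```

hmsnuhm

j=0: add t[0]='h' → 'h'
j=3: add t[3]='m' → 'hm'
j=6: add t[1]='s' → 'hms'
j=9: add t[4]='n' → 'hmsn'
j=12: add t[2]='u' → 'hmsnu'
j=15: add t[0]='h' → 'hmsnuh'
j=18: add t[3]='m' → 'hmsnuhm'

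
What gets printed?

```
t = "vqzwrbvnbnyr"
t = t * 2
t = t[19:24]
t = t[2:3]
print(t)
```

n

repeat ×2 → 'vqzwrbvnbnyrvqzwrbvnbnyr'
slice [19:24] → 'nbnyr'
slice [2:3] → 'n'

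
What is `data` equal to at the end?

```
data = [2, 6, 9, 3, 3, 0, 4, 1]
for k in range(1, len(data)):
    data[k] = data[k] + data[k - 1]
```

[2, 8, 17, 20, 23, 23, 27, 28]

k=1: data[1] = 6+2 = 8 → [2, 8, 9, 3, 3, 0, 4, 1]
k=2: data[2] = 9+8 = 17 → [2, 8, 17, 3, 3, 0, 4, 1]
k=3: data[3] = 3+17 = 20 → [2, 8, 17, 20, 3, 0, 4, 1]
k=4: data[4] = 3+20 = 23 → [2, 8, 17, 20, 23, 0, 4, 1]
k=5: data[5] = 0+23 = 23 → [2, 8, 17, 20, 23, 23, 4, 1]
k=6: data[6] = 4+23 = 27 → [2, 8, 17, 20, 23, 23, 27, 1]
k=7: data[7] = 1+27 = 28 → [2, 8, 17, 20, 23, 23, 27, 28]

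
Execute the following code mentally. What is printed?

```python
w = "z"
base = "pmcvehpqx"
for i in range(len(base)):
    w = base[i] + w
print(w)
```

i=0: prepend 'p' → 'pz'
i=1: prepend 'm' → 'mpz'
i=2: prepend 'c' → 'cmpz'
i=3: prepend 'v' → 'vcmpz'
i=4: prepend 'e' → 'evcmpz'
i=5: prepend 'h' → 'hevcmpz'
i=6: prepend 'p' → 'phevcmpz'
i=7: prepend 'q' → 'qphevcmpz'
i=8: prepend 'x' → 'xqphevcmpz'

xqphevcmpz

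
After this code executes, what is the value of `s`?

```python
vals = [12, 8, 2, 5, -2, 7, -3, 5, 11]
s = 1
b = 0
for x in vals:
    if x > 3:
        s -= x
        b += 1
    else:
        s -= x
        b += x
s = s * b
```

-132

x=12: >3, s = 1-12 = -11; b=1
x=8: >3, s = (-11)-8 = -19; b=2
x=2: not >3, s = (-19)-2 = -21; b=4
x=5: >3, s = (-21)-5 = -26; b=5
x=-2: not >3, s = (-26)-(-2) = -24; b=3
x=7: >3, s = (-24)-7 = -31; b=4
x=-3: not >3, s = (-31)-(-3) = -28; b=1
x=5: >3, s = (-28)-5 = -33; b=2
x=11: >3, s = (-33)-11 = -44; b=3
s*b = (-44)*3 = -132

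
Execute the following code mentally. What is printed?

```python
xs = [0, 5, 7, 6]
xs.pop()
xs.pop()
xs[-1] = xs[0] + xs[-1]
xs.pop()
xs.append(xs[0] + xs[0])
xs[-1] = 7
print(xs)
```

[0, 7]

pop() removes 6 → [0, 5, 7]
pop() removes 7 → [0, 5]
xs[-1] = xs[0]+xs[-1] = 0+5 = 5 → [0, 5]
pop() removes 5 → [0]
append xs[0]+xs[0] = 0+0 = 0 → [0, 0]
xs[-1] = 7 → [0, 7]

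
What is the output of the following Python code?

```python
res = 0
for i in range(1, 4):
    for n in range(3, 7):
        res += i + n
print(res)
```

78

i=1,n=3: res = 0+4 = 4
i=1,n=4: res = 4+5 = 9
i=1,n=5: res = 9+6 = 15
i=1,n=6: res = 15+7 = 22
i=2,n=3: res = 22+5 = 27
i=2,n=4: res = 27+6 = 33
i=2,n=5: res = 33+7 = 40
i=2,n=6: res = 40+8 = 48
i=3,n=3: res = 48+6 = 54
i=3,n=4: res = 54+7 = 61
i=3,n=5: res = 61+8 = 69
i=3,n=6: res = 69+9 = 78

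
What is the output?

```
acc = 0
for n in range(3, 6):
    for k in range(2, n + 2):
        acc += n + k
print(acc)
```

n=3,k=2: acc = 0+5 = 5
n=3,k=3: acc = 5+6 = 11
n=3,k=4: acc = 11+7 = 18
n=4,k=2: acc = 18+6 = 24
n=4,k=3: acc = 24+7 = 31
n=4,k=4: acc = 31+8 = 39
n=4,k=5: acc = 39+9 = 48
n=5,k=2: acc = 48+7 = 55
n=5,k=3: acc = 55+8 = 63
n=5,k=4: acc = 63+9 = 72
n=5,k=5: acc = 72+10 = 82
n=5,k=6: acc = 82+11 = 93

93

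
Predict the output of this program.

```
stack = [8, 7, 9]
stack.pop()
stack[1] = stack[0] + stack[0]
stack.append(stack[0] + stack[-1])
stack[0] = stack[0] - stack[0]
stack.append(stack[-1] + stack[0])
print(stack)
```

pop() removes 9 → [8, 7]
stack[1] = stack[0]+stack[0] = 8+8 = 16 → [8, 16]
append stack[0]+stack[-1] = 8+16 = 24 → [8, 16, 24]
stack[0] = stack[0]-stack[0] = 8-8 = 0 → [0, 16, 24]
append stack[-1]+stack[0] = 24+0 = 24 → [0, 16, 24, 24]

[0, 16, 24, 24]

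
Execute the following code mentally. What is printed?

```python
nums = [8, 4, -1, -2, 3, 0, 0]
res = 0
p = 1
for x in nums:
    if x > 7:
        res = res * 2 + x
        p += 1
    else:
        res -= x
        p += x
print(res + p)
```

10

x=8: >7, res = 0*2+8 = 8; p=2
x=4: not >7, res = 8-4 = 4; p=6
x=-1: not >7, res = 4-(-1) = 5; p=5
x=-2: not >7, res = 5-(-2) = 7; p=3
x=3: not >7, res = 7-3 = 4; p=6
x=0: not >7, res = 4-0 = 4; p=6
x=0: not >7, res = 4-0 = 4; p=6
res+p = 4+6 = 10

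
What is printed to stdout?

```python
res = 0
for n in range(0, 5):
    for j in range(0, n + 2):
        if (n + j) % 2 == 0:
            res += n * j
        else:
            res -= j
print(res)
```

n=0,j=0: even sum, res = 0+0 = 0
n=0,j=1: odd sum, res = 0-1 = -1
n=1,j=0: odd sum, res = (-1)-0 = -1
n=1,j=1: even sum, res = (-1)+1 = 0
n=1,j=2: odd sum, res = 0-2 = -2
n=2,j=0: even sum, res = (-2)+0 = -2
n=2,j=1: odd sum, res = (-2)-1 = -3
n=2,j=2: even sum, res = (-3)+4 = 1
n=2,j=3: odd sum, res = 1-3 = -2
n=3,j=0: odd sum, res = (-2)-0 = -2
n=3,j=1: even sum, res = (-2)+3 = 1
n=3,j=2: odd sum, res = 1-2 = -1
n=3,j=3: even sum, res = (-1)+9 = 8
n=3,j=4: odd sum, res = 8-4 = 4
n=4,j=0: even sum, res = 4+0 = 4
n=4,j=1: odd sum, res = 4-1 = 3
n=4,j=2: even sum, res = 3+8 = 11
n=4,j=3: odd sum, res = 11-3 = 8
n=4,j=4: even sum, res = 8+16 = 24
n=4,j=5: odd sum, res = 24-5 = 19

19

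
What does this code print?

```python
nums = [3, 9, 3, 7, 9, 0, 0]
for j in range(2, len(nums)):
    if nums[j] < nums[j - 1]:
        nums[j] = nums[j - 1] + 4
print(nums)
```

j=2: 3<9, nums[2] = 9+4 = 13 → [3, 9, 13, 7, 9, 0, 0]
j=3: 7<13, nums[3] = 13+4 = 17 → [3, 9, 13, 17, 9, 0, 0]
j=4: 9<17, nums[4] = 17+4 = 21 → [3, 9, 13, 17, 21, 0, 0]
j=5: 0<21, nums[5] = 21+4 = 25 → [3, 9, 13, 17, 21, 25, 0]
j=6: 0<25, nums[6] = 25+4 = 29 → [3, 9, 13, 17, 21, 25, 29]

[3, 9, 13, 17, 21, 25, 29]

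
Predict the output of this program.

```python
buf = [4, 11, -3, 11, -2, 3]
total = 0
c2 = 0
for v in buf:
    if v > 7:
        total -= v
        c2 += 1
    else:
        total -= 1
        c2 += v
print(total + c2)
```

v=4: not >7, total = 0-1 = -1; c2=4
v=11: >7, total = (-1)-11 = -12; c2=5
v=-3: not >7, total = (-12)-1 = -13; c2=2
v=11: >7, total = (-13)-11 = -24; c2=3
v=-2: not >7, total = (-24)-1 = -25; c2=1
v=3: not >7, total = (-25)-1 = -26; c2=4
total+c2 = (-26)+4 = -22

-22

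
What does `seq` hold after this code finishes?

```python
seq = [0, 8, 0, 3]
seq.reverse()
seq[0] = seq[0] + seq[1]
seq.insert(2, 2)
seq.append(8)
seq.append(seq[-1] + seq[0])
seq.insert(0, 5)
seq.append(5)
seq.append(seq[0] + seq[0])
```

reverse → [3, 0, 8, 0]
seq[0] = seq[0]+seq[1] = 3+0 = 3 → [3, 0, 8, 0]
insert 2 at 2 → [3, 0, 2, 8, 0]
append 8 → [3, 0, 2, 8, 0, 8]
append seq[-1]+seq[0] = 8+3 = 11 → [3, 0, 2, 8, 0, 8, 11]
insert 5 at 0 → [5, 3, 0, 2, 8, 0, 8, 11]
append 5 → [5, 3, 0, 2, 8, 0, 8, 11, 5]
append seq[0]+seq[0] = 5+5 = 10 → [5, 3, 0, 2, 8, 0, 8, 11, 5, 10]

[5, 3, 0, 2, 8, 0, 8, 11, 5, 10]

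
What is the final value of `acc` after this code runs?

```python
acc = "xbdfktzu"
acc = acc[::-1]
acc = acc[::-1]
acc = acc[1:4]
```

'bdf'

reverse → 'uztkfdbx'
reverse → 'xbdfktzu'
slice [1:4] → 'bdf'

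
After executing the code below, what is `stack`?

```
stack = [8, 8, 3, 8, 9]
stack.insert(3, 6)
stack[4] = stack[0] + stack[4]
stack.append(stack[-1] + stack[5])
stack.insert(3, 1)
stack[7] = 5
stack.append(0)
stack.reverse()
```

insert 6 at 3 → [8, 8, 3, 6, 8, 9]
stack[4] = stack[0]+stack[4] = 8+8 = 16 → [8, 8, 3, 6, 16, 9]
append stack[-1]+stack[5] = 9+9 = 18 → [8, 8, 3, 6, 16, 9, 18]
insert 1 at 3 → [8, 8, 3, 1, 6, 16, 9, 18]
stack[7] = 5 → [8, 8, 3, 1, 6, 16, 9, 5]
append 0 → [8, 8, 3, 1, 6, 16, 9, 5, 0]
reverse → [0, 5, 9, 16, 6, 1, 3, 8, 8]

[0, 5, 9, 16, 6, 1, 3, 8, 8]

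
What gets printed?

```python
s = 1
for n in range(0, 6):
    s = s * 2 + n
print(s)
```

121

n=0: s = 1*2+0 = 2
n=1: s = 2*2+1 = 5
n=2: s = 5*2+2 = 12
n=3: s = 12*2+3 = 27
n=4: s = 27*2+4 = 58
n=5: s = 58*2+5 = 121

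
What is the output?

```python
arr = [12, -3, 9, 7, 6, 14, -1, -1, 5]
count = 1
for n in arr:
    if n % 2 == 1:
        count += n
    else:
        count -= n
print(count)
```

n=12: not odd, count = 1-12 = -11
n=-3: odd, count = (-11)+(-3) = -14
n=9: odd, count = (-14)+9 = -5
n=7: odd, count = (-5)+7 = 2
n=6: not odd, count = 2-6 = -4
n=14: not odd, count = (-4)-14 = -18
n=-1: odd, count = (-18)+(-1) = -19
n=-1: odd, count = (-19)+(-1) = -20
n=5: odd, count = (-20)+5 = -15

-15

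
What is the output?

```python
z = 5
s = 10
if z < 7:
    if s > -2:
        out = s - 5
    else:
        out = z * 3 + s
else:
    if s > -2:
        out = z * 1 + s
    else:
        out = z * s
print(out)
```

z=5, s=10
z < 7 is True; s > -2 is True
→ out = s - 5 = 5

5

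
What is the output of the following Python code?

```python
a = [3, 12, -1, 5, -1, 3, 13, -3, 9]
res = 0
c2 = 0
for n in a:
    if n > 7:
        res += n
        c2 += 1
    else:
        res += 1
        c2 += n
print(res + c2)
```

49

n=3: not >7, res = 0+1 = 1; c2=3
n=12: >7, res = 1+12 = 13; c2=4
n=-1: not >7, res = 13+1 = 14; c2=3
n=5: not >7, res = 14+1 = 15; c2=8
n=-1: not >7, res = 15+1 = 16; c2=7
n=3: not >7, res = 16+1 = 17; c2=10
n=13: >7, res = 17+13 = 30; c2=11
n=-3: not >7, res = 30+1 = 31; c2=8
n=9: >7, res = 31+9 = 40; c2=9
res+c2 = 40+9 = 49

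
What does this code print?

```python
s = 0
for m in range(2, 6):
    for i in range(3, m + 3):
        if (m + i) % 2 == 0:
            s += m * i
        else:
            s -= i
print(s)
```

122

m=2,i=3: odd sum, s = 0-3 = -3
m=2,i=4: even sum, s = (-3)+8 = 5
m=3,i=3: even sum, s = 5+9 = 14
m=3,i=4: odd sum, s = 14-4 = 10
m=3,i=5: even sum, s = 10+15 = 25
m=4,i=3: odd sum, s = 25-3 = 22
m=4,i=4: even sum, s = 22+16 = 38
m=4,i=5: odd sum, s = 38-5 = 33
m=4,i=6: even sum, s = 33+24 = 57
m=5,i=3: even sum, s = 57+15 = 72
m=5,i=4: odd sum, s = 72-4 = 68
m=5,i=5: even sum, s = 68+25 = 93
m=5,i=6: odd sum, s = 93-6 = 87
m=5,i=7: even sum, s = 87+35 = 122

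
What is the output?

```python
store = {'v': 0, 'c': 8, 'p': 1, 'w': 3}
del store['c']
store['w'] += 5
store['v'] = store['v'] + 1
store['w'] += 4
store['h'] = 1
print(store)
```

del 'c' → {'v': 0, 'p': 1, 'w': 3}
store['w'] = 3+5 = 8 → {'v': 0, 'p': 1, 'w': 8}
store['v'] = store['v']+1 = 1 → {'v': 1, 'p': 1, 'w': 8}
store['w'] = 8+4 = 12 → {'v': 1, 'p': 1, 'w': 12}
store['h'] = 1 → {'v': 1, 'p': 1, 'w': 12, 'h': 1}

{'v': 1, 'p': 1, 'w': 12, 'h': 1}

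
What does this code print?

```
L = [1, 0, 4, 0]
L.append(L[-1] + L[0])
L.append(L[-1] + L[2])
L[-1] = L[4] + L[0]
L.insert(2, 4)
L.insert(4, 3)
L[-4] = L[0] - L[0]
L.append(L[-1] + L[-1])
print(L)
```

[1, 0, 4, 4, 0, 0, 1, 2, 4]

append L[-1]+L[0] = 0+1 = 1 → [1, 0, 4, 0, 1]
append L[-1]+L[2] = 1+4 = 5 → [1, 0, 4, 0, 1, 5]
L[-1] = L[4]+L[0] = 1+1 = 2 → [1, 0, 4, 0, 1, 2]
insert 4 at 2 → [1, 0, 4, 4, 0, 1, 2]
insert 3 at 4 → [1, 0, 4, 4, 3, 0, 1, 2]
L[-4] = L[0]-L[0] = 1-1 = 0 → [1, 0, 4, 4, 0, 0, 1, 2]
append L[-1]+L[-1] = 2+2 = 4 → [1, 0, 4, 4, 0, 0, 1, 2, 4]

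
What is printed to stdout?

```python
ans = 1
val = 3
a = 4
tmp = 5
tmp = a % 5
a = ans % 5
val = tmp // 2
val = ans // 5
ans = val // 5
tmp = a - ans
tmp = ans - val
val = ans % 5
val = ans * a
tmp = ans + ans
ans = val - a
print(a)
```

1

tmp = 4%5 = 4
a = 1%5 = 1
val = 4//2 = 2
val = 1//5 = 0
ans = 0//5 = 0
tmp = 1-0 = 1
tmp = 0-0 = 0
val = 0%5 = 0
val = 0*1 = 0
tmp = 0+0 = 0
ans = 0-1 = -1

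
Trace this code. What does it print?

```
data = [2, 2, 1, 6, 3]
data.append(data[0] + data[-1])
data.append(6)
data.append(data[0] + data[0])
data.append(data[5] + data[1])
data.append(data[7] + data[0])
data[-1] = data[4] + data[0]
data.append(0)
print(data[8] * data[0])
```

append data[0]+data[-1] = 2+3 = 5 → [2, 2, 1, 6, 3, 5]
append 6 → [2, 2, 1, 6, 3, 5, 6]
append data[0]+data[0] = 2+2 = 4 → [2, 2, 1, 6, 3, 5, 6, 4]
append data[5]+data[1] = 5+2 = 7 → [2, 2, 1, 6, 3, 5, 6, 4, 7]
append data[7]+data[0] = 4+2 = 6 → [2, 2, 1, 6, 3, 5, 6, 4, 7, 6]
data[-1] = data[4]+data[0] = 3+2 = 5 → [2, 2, 1, 6, 3, 5, 6, 4, 7, 5]
append 0 → [2, 2, 1, 6, 3, 5, 6, 4, 7, 5, 0]
data[8]*data[0] = 7*2 = 14

14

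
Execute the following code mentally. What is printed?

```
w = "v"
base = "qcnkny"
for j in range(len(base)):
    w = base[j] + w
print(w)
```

j=0: prepend 'q' → 'qv'
j=1: prepend 'c' → 'cqv'
j=2: prepend 'n' → 'ncqv'
j=3: prepend 'k' → 'kncqv'
j=4: prepend 'n' → 'nkncqv'
j=5: prepend 'y' → 'ynkncqv'

ynkncqv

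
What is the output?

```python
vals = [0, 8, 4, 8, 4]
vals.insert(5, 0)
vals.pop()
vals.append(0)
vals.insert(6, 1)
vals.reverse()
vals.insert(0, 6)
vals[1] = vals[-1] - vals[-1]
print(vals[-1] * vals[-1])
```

insert 0 at 5 → [0, 8, 4, 8, 4, 0]
pop() removes 0 → [0, 8, 4, 8, 4]
append 0 → [0, 8, 4, 8, 4, 0]
insert 1 at 6 → [0, 8, 4, 8, 4, 0, 1]
reverse → [1, 0, 4, 8, 4, 8, 0]
insert 6 at 0 → [6, 1, 0, 4, 8, 4, 8, 0]
vals[1] = vals[-1]-vals[-1] = 0-0 = 0 → [6, 0, 0, 4, 8, 4, 8, 0]
vals[-1]*vals[-1] = 0*0 = 0

0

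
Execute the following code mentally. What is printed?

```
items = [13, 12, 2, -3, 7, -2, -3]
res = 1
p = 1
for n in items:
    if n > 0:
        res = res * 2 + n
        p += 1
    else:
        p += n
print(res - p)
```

182

n=13: >0, res = 1*2+13 = 15; p=2
n=12: >0, res = 15*2+12 = 42; p=3
n=2: >0, res = 42*2+2 = 86; p=4
n=-3: not >0; p=1
n=7: >0, res = 86*2+7 = 179; p=2
n=-2: not >0; p=0
n=-3: not >0; p=-3
res-p = 179-(-3) = 182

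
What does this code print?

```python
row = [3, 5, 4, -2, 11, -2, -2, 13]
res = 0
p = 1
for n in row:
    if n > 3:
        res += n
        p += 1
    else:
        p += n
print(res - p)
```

31

n=3: not >3; p=4
n=5: >3, res = 0+5 = 5; p=5
n=4: >3, res = 5+4 = 9; p=6
n=-2: not >3; p=4
n=11: >3, res = 9+11 = 20; p=5
n=-2: not >3; p=3
n=-2: not >3; p=1
n=13: >3, res = 20+13 = 33; p=2
res-p = 33-2 = 31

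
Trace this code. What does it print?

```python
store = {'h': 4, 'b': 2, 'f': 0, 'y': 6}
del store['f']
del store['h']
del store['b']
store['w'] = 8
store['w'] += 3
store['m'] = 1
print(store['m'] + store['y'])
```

del 'f' → {'h': 4, 'b': 2, 'y': 6}
del 'h' → {'b': 2, 'y': 6}
del 'b' → {'y': 6}
store['w'] = 8 → {'y': 6, 'w': 8}
store['w'] = 8+3 = 11 → {'y': 6, 'w': 11}
store['m'] = 1 → {'y': 6, 'w': 11, 'm': 1}
store['m']+store['y'] = 1+6 = 7

7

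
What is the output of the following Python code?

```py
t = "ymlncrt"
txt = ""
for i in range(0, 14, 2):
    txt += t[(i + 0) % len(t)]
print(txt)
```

i=0: add t[0]='y' → 'y'
i=2: add t[2]='l' → 'yl'
i=4: add t[4]='c' → 'ylc'
i=6: add t[6]='t' → 'ylct'
i=8: add t[1]='m' → 'ylctm'
i=10: add t[3]='n' → 'ylctmn'
i=12: add t[5]='r' → 'ylctmnr'

ylctmnr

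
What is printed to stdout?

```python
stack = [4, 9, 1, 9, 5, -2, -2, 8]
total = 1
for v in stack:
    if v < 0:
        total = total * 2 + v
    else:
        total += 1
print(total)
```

v=4: not <0, total = 1+1 = 2
v=9: not <0, total = 2+1 = 3
v=1: not <0, total = 3+1 = 4
v=9: not <0, total = 4+1 = 5
v=5: not <0, total = 5+1 = 6
v=-2: <0, total = 6*2+(-2) = 10
v=-2: <0, total = 10*2+(-2) = 18
v=8: not <0, total = 18+1 = 19

19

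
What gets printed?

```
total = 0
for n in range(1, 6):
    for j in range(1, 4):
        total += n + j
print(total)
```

75

n=1,j=1: total = 0+2 = 2
n=1,j=2: total = 2+3 = 5
n=1,j=3: total = 5+4 = 9
n=2,j=1: total = 9+3 = 12
n=2,j=2: total = 12+4 = 16
n=2,j=3: total = 16+5 = 21
n=3,j=1: total = 21+4 = 25
n=3,j=2: total = 25+5 = 30
n=3,j=3: total = 30+6 = 36
n=4,j=1: total = 36+5 = 41
n=4,j=2: total = 41+6 = 47
n=4,j=3: total = 47+7 = 54
n=5,j=1: total = 54+6 = 60
n=5,j=2: total = 60+7 = 67
n=5,j=3: total = 67+8 = 75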